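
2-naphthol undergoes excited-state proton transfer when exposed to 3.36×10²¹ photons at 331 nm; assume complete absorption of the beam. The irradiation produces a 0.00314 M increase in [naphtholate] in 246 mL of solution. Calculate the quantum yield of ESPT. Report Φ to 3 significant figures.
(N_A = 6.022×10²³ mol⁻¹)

Product: (0.00314 M)(0.246 L) = 7.724×10⁻⁴ mol.
Moles of photons: 3.36×10²¹ / 6.022×10²³ = 0.005580 mol.
Φ = 7.724×10⁻⁴ mol / 0.005580 mol photons = 0.138.

Φ = 0.138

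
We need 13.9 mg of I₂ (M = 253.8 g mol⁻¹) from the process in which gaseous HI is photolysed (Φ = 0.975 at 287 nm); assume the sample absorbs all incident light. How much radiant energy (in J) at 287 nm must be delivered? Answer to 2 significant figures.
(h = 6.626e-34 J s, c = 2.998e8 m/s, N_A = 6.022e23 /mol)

Product: 13.9 mg / 253.8 g mol⁻¹ = 5.477e-5 mol.
Photons that must be absorbed: 5.477e-5 / 0.975 = 5.617e-5 mol.
Photon energy: hc/λ = 6.922e-19 J; per mole, 4.168e5 J mol⁻¹.
Energy required: 5.617e-5 × 4.168e5 = 23 J.

23 J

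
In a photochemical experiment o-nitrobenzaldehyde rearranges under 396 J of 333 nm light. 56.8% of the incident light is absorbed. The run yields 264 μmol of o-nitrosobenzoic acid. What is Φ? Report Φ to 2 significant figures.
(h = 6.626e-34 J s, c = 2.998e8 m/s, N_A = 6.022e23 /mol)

Product: 264 μmol = 2.64e-4 mol.
Photon energy at 333 nm: hc/λ = (6.626e-34)(2.998e8)/(333e-9) = 5.965e-19 J.
Photons incident: 396 / 5.965e-19 = 6.639e20, i.e. 6.639e20/6.022e23 = 0.001102 mol.
Photons absorbed: 0.568 × 0.001102 = 6.259e-4 mol.
Φ = 2.64e-4 mol / 6.259e-4 mol photons = 0.42.

Φ = 0.42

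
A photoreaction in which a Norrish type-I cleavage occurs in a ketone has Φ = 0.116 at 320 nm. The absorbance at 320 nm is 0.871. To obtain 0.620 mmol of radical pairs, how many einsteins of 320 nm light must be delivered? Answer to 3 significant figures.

Product: 0.620 mmol = 6.20e-4 mol.
Photons that must be absorbed: 6.20e-4 / 0.116 = 0.005345 mol.
Fraction absorbed: 1 − 10^(−0.871) = 0.8654.
Incident photons needed: 0.005345 / 0.8654 = 0.006176 mol.

0.00618 einstein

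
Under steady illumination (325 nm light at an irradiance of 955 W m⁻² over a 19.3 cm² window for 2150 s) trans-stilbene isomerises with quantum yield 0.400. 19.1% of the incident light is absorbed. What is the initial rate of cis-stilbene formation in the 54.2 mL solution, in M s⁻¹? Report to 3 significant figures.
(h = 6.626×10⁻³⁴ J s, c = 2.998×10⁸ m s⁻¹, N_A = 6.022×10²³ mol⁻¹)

7.06×10⁻⁶ M s⁻¹

Photon energy at 325 nm: hc/λ = (6.626×10⁻³⁴)(2.998×10⁸)/(325×10⁻⁹) = 6.112×10⁻¹⁹ J.
Energy delivered: (955 W m⁻²)(19.3×10⁻⁴ m²)(2150 s) = 3963 J.
Photons incident: 3963 / 6.112×10⁻¹⁹ = 6.484×10²¹, i.e. 6.484×10²¹/6.022×10²³ = 0.01077 mol.
Photons absorbed: 0.191 × 0.01077 = 0.002057 mol.
Product formed: 0.400 × 0.002057 = 8.228×10⁻⁴ mol.
Rate: 8.228×10⁻⁴ mol / (2150 s × 0.0542 L) = 7.06×10⁻⁶ M s⁻¹.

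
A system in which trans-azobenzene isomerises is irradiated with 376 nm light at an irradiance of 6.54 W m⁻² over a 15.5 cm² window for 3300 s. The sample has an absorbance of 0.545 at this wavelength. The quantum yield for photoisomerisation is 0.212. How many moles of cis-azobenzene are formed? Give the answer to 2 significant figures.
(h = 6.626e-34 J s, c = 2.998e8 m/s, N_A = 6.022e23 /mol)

1.6e-5 mol

Photon energy at 376 nm: hc/λ = (6.626e-34)(2.998e8)/(376e-9) = 5.283e-19 J.
Energy delivered: (6.54 W m⁻²)(15.5e-4 m²)(3300 s) = 33.45 J.
Photons incident: 33.45 / 5.283e-19 = 6.332e19, i.e. 6.332e19/6.022e23 = 1.051e-4 mol.
Fraction absorbed: 1 − 10^(−0.545) = 0.7149.
Photons absorbed: 0.7149 × 1.051e-4 = 7.514e-5 mol.
Product: Φ × n_abs = 0.212 × 7.514e-5 = 1.593e-5 mol.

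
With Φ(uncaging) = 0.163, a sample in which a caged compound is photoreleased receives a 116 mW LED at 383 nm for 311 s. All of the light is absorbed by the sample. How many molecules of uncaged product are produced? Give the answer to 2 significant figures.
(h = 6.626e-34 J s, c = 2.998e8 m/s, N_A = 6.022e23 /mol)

Photon energy at 383 nm: hc/λ = (6.626e-34)(2.998e8)/(383e-9) = 5.187e-19 J.
Energy delivered: (116 mW)(311 s) = 36.08 J.
Photons incident: 36.08 / 5.187e-19 = 6.956e19, i.e. 6.956e19/6.022e23 = 1.155e-4 mol.
Product: Φ × n_abs = 0.163 × 1.155e-4 = 1.883e-5 mol.
As a count: 1.883e-5 × 6.022e23 = 1.1e19.

1.1e19 molecules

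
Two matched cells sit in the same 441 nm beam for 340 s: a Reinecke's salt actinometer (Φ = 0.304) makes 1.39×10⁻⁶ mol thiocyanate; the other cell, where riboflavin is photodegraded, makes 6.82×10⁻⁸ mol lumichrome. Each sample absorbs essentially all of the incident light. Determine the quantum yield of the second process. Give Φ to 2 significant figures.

Photons absorbed by the actinometer: 1.39×10⁻⁶ / 0.304 = 4.572×10⁻⁶ mol.
Φ(unknown) = 6.82×10⁻⁸ / 4.572×10⁻⁶ = 0.015.

Φ = 0.015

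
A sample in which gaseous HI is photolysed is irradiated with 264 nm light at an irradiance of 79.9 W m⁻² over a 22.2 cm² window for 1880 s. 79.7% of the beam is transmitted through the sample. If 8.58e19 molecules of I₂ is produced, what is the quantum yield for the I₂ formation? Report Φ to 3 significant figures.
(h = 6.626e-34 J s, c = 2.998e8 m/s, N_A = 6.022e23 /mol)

Product: 8.58e19 / 6.022e23 = 1.425e-4 mol.
Photon energy at 264 nm: hc/λ = (6.626e-34)(2.998e8)/(264e-9) = 7.525e-19 J.
Energy delivered: (79.9 W m⁻²)(22.2e-4 m²)(1880 s) = 333.5 J.
Photons incident: 333.5 / 7.525e-19 = 4.432e20, i.e. 4.432e20/6.022e23 = 7.360e-4 mol.
Fraction absorbed: 1 − 79.7/100 = 0.2030.
Photons absorbed: 0.2030 × 7.360e-4 = 1.494e-4 mol.
Φ = 1.425e-4 mol / 1.494e-4 mol photons = 0.954.

Φ = 0.954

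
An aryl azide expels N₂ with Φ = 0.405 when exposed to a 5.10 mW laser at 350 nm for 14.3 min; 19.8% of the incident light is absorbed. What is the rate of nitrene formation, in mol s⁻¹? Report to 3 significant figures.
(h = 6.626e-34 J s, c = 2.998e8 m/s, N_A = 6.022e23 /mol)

Photon energy at 350 nm: hc/λ = (6.626e-34)(2.998e8)/(350e-9) = 5.676e-19 J.
Energy delivered: (5.10 mW)(858 s) = 4.376 J.
Photons incident: 4.376 / 5.676e-19 = 7.710e18, i.e. 7.710e18/6.022e23 = 1.280e-5 mol.
Photons absorbed: 0.198 × 1.280e-5 = 2.534e-6 mol.
Product formed: 0.405 × 2.534e-6 = 1.026e-6 mol.
Rate: 1.026e-6 / 858 s = 1.20e-9 mol s⁻¹.

1.20e-9 mol s⁻¹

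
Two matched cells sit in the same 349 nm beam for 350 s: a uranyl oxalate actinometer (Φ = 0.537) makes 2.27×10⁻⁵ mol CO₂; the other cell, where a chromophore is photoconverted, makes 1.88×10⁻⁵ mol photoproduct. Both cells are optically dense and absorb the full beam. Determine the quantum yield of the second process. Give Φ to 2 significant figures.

Φ = 0.44

Photons absorbed by the actinometer: 2.27×10⁻⁵ / 0.537 = 4.227×10⁻⁵ mol.
Φ(unknown) = 1.88×10⁻⁵ / 4.227×10⁻⁵ = 0.44.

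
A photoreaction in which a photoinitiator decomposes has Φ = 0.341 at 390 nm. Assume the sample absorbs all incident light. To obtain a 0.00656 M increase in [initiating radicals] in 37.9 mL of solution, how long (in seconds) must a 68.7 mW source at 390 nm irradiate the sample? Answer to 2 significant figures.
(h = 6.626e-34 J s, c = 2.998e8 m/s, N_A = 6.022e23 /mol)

t ≈ 3300 s

Product: (0.00656 M)(0.0379 L) = 2.486e-4 mol.
Photons that must be absorbed: 2.486e-4 / 0.341 = 7.290e-4 mol.
Photon energy: hc/λ = 5.094e-19 J; per mole, 3.068e5 J mol⁻¹.
Energy required: 7.290e-4 × 3.068e5 = 223.7 J.
Time: 223.7 J / 0.0687 W = 3300 s.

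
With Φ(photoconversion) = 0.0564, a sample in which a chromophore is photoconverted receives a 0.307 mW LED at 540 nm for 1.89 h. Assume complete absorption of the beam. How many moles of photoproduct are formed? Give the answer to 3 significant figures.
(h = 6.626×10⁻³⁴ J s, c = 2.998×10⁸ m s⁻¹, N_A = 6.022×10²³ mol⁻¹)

5.32×10⁻⁷ mol

Photon energy at 540 nm: hc/λ = (6.626×10⁻³⁴)(2.998×10⁸)/(540×10⁻⁹) = 3.679×10⁻¹⁹ J.
Energy delivered: (0.307 mW)(6804 s) = 2.089 J.
Photons incident: 2.089 / 3.679×10⁻¹⁹ = 5.678×10¹⁸, i.e. 5.678×10¹⁸/6.022×10²³ = 9.429×10⁻⁶ mol.
Product: Φ × n_abs = 0.0564 × 9.429×10⁻⁶ = 5.318×10⁻⁷ mol.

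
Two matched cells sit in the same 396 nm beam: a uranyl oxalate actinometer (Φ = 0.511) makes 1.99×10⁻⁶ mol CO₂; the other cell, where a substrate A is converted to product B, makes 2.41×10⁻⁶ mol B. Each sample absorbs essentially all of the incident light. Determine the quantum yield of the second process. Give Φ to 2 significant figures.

Φ = 0.62

Photons absorbed by the actinometer: 1.99×10⁻⁶ / 0.511 = 3.894×10⁻⁶ mol.
Φ(unknown) = 2.41×10⁻⁶ / 3.894×10⁻⁶ = 0.62.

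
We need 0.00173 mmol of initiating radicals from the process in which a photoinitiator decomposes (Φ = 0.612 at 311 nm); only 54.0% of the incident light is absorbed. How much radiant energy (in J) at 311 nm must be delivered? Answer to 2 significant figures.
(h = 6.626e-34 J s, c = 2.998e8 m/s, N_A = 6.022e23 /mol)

2.0 J

Product: 0.00173 mmol = 1.73e-6 mol.
Photons that must be absorbed: 1.73e-6 / 0.612 = 2.827e-6 mol.
Incident photons needed: 2.827e-6 / 0.540 = 5.235e-6 mol.
Photon energy: hc/λ = 6.387e-19 J; per mole, 3.846e5 J mol⁻¹.
Energy required: 5.235e-6 × 3.846e5 = 2.0 J.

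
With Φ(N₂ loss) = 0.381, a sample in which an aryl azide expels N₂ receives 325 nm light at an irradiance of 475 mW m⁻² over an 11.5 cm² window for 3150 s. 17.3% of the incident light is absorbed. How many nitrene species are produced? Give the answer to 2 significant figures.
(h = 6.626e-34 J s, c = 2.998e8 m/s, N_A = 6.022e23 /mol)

1.9e17 species

Photon energy at 325 nm: hc/λ = (6.626e-34)(2.998e8)/(325e-9) = 6.112e-19 J.
Energy delivered: (475 mW m⁻²)(11.5e-4 m²)(3150 s) = 1.721 J.
Photons incident: 1.721 / 6.112e-19 = 2.816e18, i.e. 2.816e18/6.022e23 = 4.676e-6 mol.
Photons absorbed: 0.173 × 4.676e-6 = 8.089e-7 mol.
Product: Φ × n_abs = 0.381 × 8.089e-7 = 3.082e-7 mol.
As a count: 3.082e-7 × 6.022e23 = 1.9e17.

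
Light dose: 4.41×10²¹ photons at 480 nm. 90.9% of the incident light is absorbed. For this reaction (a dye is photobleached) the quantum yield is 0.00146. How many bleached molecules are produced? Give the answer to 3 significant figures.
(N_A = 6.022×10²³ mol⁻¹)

5.85×10¹⁸ bleached molecules

Moles of photons: 4.41×10²¹ / 6.022×10²³ = 0.007323 mol.
Photons absorbed: 0.909 × 0.007323 = 0.006657 mol.
Product: Φ × n_abs = 0.00146 × 0.006657 = 9.719×10⁻⁶ mol.
As a count: 9.719×10⁻⁶ × 6.022×10²³ = 5.85×10¹⁸.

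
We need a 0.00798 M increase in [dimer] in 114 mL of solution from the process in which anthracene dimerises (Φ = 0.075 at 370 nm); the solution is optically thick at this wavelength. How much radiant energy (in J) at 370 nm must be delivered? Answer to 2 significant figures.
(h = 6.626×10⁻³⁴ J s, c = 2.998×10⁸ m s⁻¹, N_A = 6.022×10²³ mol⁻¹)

3900 J

Product: (0.00798 M)(0.114 L) = 9.097×10⁻⁴ mol.
Photons that must be absorbed: 9.097×10⁻⁴ / 0.075 = 0.01213 mol.
Photon energy: hc/λ = 5.369×10⁻¹⁹ J; per mole, 3.233×10⁵ J mol⁻¹.
Energy required: 0.01213 × 3.233×10⁵ = 3900 J.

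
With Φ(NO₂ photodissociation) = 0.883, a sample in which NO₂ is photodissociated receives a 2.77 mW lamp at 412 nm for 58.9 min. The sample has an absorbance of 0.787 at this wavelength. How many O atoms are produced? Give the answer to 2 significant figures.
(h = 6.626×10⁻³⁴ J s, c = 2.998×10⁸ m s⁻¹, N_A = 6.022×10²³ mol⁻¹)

Photon energy at 412 nm: hc/λ = (6.626×10⁻³⁴)(2.998×10⁸)/(412×10⁻⁹) = 4.822×10⁻¹⁹ J.
Energy delivered: (2.77 mW)(3534 s) = 9.789 J.
Photons incident: 9.789 / 4.822×10⁻¹⁹ = 2.030×10¹⁹, i.e. 2.030×10¹⁹/6.022×10²³ = 3.371×10⁻⁵ mol.
Fraction absorbed: 1 − 10^(−0.787) = 0.8367.
Photons absorbed: 0.8367 × 3.371×10⁻⁵ = 2.821×10⁻⁵ mol.
Product: Φ × n_abs = 0.883 × 2.821×10⁻⁵ = 2.491×10⁻⁵ mol.
As a count: 2.491×10⁻⁵ × 6.022×10²³ = 1.5×10¹⁹.

1.5×10¹⁹ atoms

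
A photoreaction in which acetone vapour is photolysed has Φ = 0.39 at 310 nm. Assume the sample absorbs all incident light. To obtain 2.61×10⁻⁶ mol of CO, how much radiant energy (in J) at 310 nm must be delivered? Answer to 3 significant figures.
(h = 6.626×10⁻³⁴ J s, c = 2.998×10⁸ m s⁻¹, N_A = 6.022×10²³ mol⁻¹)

Photons that must be absorbed: 2.61×10⁻⁶ / 0.39 = 6.692×10⁻⁶ mol.
Photon energy: hc/λ = 6.408×10⁻¹⁹ J; per mole, 3.859×10⁵ J mol⁻¹.
Energy required: 6.692×10⁻⁶ × 3.859×10⁵ = 2.58 J.

2.58 J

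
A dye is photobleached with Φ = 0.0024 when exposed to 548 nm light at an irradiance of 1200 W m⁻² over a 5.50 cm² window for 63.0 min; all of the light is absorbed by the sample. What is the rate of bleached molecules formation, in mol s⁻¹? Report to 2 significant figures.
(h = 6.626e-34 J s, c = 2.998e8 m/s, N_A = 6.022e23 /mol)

7.3e-9 mol s⁻¹

Photon energy at 548 nm: hc/λ = (6.626e-34)(2.998e8)/(548e-9) = 3.625e-19 J.
Energy delivered: (1200 W m⁻²)(5.50e-4 m²)(3780 s) = 2495 J.
Photons incident: 2495 / 3.625e-19 = 6.883e21, i.e. 6.883e21/6.022e23 = 0.01143 mol.
Product formed: 0.0024 × 0.01143 = 2.743e-5 mol.
Rate: 2.743e-5 / 3780 s = 7.3e-9 mol s⁻¹.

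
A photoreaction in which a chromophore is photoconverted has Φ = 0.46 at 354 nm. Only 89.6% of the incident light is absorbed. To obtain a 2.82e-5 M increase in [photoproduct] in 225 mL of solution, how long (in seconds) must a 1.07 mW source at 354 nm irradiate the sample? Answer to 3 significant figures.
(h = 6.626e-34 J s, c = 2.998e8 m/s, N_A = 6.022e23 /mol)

t ≈ 4860 s

Product: (2.82e-5 M)(0.225 L) = 6.345e-6 mol.
Photons that must be absorbed: 6.345e-6 / 0.46 = 1.379e-5 mol.
Incident photons needed: 1.379e-5 / 0.896 = 1.539e-5 mol.
Photon energy: hc/λ = 5.612e-19 J; per mole, 3.380e5 J mol⁻¹.
Energy required: 1.539e-5 × 3.380e5 = 5.202 J.
Time: 5.202 J / 0.00107 W = 4860 s.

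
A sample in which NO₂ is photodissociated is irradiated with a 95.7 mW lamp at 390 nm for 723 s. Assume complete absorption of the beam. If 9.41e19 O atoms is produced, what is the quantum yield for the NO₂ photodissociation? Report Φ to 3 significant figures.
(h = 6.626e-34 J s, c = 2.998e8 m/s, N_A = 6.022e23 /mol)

Φ = 0.693

Product: 9.41e19 / 6.022e23 = 1.563e-4 mol.
Photon energy at 390 nm: hc/λ = (6.626e-34)(2.998e8)/(390e-9) = 5.094e-19 J.
Energy delivered: (95.7 mW)(723 s) = 69.19 J.
Photons incident: 69.19 / 5.094e-19 = 1.358e20, i.e. 1.358e20/6.022e23 = 2.255e-4 mol.
Φ = 1.563e-4 mol / 2.255e-4 mol photons = 0.693.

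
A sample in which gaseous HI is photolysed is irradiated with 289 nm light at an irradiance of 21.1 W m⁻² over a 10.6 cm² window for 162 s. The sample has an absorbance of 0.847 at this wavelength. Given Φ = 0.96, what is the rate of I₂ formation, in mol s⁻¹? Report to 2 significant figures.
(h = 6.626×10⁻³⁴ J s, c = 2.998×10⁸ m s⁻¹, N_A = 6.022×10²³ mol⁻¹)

4.4×10⁻⁸ mol s⁻¹

Photon energy at 289 nm: hc/λ = (6.626×10⁻³⁴)(2.998×10⁸)/(289×10⁻⁹) = 6.874×10⁻¹⁹ J.
Energy delivered: (21.1 W m⁻²)(10.6×10⁻⁴ m²)(162 s) = 3.623 J.
Photons incident: 3.623 / 6.874×10⁻¹⁹ = 5.271×10¹⁸, i.e. 5.271×10¹⁸/6.022×10²³ = 8.753×10⁻⁶ mol.
Fraction absorbed: 1 − 10^(−0.847) = 0.8578.
Photons absorbed: 0.8578 × 8.753×10⁻⁶ = 7.508×10⁻⁶ mol.
Product formed: 0.96 × 7.508×10⁻⁶ = 7.208×10⁻⁶ mol.
Rate: 7.208×10⁻⁶ / 162 s = 4.4×10⁻⁸ mol s⁻¹.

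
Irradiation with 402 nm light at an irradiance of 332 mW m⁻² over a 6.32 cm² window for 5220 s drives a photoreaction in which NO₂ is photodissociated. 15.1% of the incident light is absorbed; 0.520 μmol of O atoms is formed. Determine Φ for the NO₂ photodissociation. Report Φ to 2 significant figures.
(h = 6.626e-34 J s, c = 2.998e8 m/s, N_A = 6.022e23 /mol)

Product: 0.520 μmol = 5.20e-7 mol.
Photon energy at 402 nm: hc/λ = (6.626e-34)(2.998e8)/(402e-9) = 4.941e-19 J.
Energy delivered: (332 mW m⁻²)(6.32e-4 m²)(5220 s) = 1.095 J.
Photons incident: 1.095 / 4.941e-19 = 2.216e18, i.e. 2.216e18/6.022e23 = 3.680e-6 mol.
Photons absorbed: 0.151 × 3.680e-6 = 5.557e-7 mol.
Φ = 5.20e-7 mol / 5.557e-7 mol photons = 0.94.

Φ = 0.94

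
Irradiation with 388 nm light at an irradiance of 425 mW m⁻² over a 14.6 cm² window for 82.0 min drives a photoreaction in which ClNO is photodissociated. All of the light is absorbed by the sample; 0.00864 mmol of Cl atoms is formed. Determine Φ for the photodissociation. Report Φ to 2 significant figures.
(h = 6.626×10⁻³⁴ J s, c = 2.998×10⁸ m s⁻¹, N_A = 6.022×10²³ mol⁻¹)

Φ = 0.87

Product: 0.00864 mmol = 8.64×10⁻⁶ mol.
Photon energy at 388 nm: hc/λ = (6.626×10⁻³⁴)(2.998×10⁸)/(388×10⁻⁹) = 5.120×10⁻¹⁹ J.
Energy delivered: (425 mW m⁻²)(14.6×10⁻⁴ m²)(4920 s) = 3.053 J.
Photons incident: 3.053 / 5.120×10⁻¹⁹ = 5.963×10¹⁸, i.e. 5.963×10¹⁸/6.022×10²³ = 9.902×10⁻⁶ mol.
Φ = 8.64×10⁻⁶ mol / 9.902×10⁻⁶ mol photons = 0.87.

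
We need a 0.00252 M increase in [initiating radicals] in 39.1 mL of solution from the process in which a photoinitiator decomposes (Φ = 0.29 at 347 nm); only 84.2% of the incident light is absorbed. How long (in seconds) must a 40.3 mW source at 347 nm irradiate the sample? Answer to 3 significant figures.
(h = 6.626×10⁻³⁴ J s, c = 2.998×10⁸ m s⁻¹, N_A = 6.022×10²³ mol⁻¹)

t ≈ 3450 s

Product: (0.00252 M)(0.0391 L) = 9.853×10⁻⁵ mol.
Photons that must be absorbed: 9.853×10⁻⁵ / 0.29 = 3.398×10⁻⁴ mol.
Incident photons needed: 3.398×10⁻⁴ / 0.842 = 4.036×10⁻⁴ mol.
Photon energy: hc/λ = 5.725×10⁻¹⁹ J; per mole, 3.448×10⁵ J mol⁻¹.
Energy required: 4.036×10⁻⁴ × 3.448×10⁵ = 139.2 J.
Time: 139.2 J / 0.0403 W = 3450 s.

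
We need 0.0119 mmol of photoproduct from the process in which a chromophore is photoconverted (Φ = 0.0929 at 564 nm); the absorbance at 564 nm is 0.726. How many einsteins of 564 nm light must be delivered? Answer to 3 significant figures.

1.58×10⁻⁴ einstein

Product: 0.0119 mmol = 1.19×10⁻⁵ mol.
Photons that must be absorbed: 1.19×10⁻⁵ / 0.0929 = 1.281×10⁻⁴ mol.
Fraction absorbed: 1 − 10^(−0.726) = 0.8121.
Incident photons needed: 1.281×10⁻⁴ / 0.8121 = 1.577×10⁻⁴ mol.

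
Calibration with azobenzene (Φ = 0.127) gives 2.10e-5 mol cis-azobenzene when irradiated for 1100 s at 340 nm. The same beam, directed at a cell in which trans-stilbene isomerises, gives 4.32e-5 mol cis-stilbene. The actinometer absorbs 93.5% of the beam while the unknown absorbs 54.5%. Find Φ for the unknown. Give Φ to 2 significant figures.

Φ = 0.45

Photons absorbed by the actinometer: 2.10e-5 / 0.127 = 1.654e-4 mol.
Incident flux: 1.654e-4 / 0.935 = 1.769e-4 einstein.
Absorbed by unknown: 0.545 × 1.769e-4 = 9.641e-5 mol.
Φ(unknown) = 4.32e-5 / 9.641e-5 = 0.45.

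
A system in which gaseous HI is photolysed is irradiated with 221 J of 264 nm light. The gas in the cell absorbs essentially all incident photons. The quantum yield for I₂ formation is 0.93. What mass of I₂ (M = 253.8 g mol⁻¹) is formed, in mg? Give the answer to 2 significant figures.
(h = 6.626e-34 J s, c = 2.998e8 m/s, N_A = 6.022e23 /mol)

Photon energy at 264 nm: hc/λ = (6.626e-34)(2.998e8)/(264e-9) = 7.525e-19 J.
Photons incident: 221 / 7.525e-19 = 2.937e20, i.e. 2.937e20/6.022e23 = 4.877e-4 mol.
Product: Φ × n_abs = 0.93 × 4.877e-4 = 4.536e-4 mol.
Mass: 4.536e-4 × 253.8 = 0.1151 g = 120 mg.

120 mg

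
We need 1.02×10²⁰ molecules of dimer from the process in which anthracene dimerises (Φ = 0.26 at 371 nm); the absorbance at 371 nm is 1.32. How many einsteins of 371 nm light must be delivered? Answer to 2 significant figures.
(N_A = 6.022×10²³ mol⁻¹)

Product: 1.02×10²⁰ / 6.022×10²³ = 1.694×10⁻⁴ mol.
Photons that must be absorbed: 1.694×10⁻⁴ / 0.26 = 6.515×10⁻⁴ mol.
Fraction absorbed: 1 − 10^(−1.32) = 0.9521.
Incident photons needed: 6.515×10⁻⁴ / 0.9521 = 6.843×10⁻⁴ mol.

6.8×10⁻⁴ einstein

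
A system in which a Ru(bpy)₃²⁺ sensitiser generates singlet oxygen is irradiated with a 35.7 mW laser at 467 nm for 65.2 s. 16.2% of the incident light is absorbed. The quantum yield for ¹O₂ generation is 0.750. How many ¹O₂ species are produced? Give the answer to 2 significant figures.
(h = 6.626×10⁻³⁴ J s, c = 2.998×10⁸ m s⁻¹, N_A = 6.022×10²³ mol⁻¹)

6.6×10¹⁷ species

Photon energy at 467 nm: hc/λ = (6.626×10⁻³⁴)(2.998×10⁸)/(467×10⁻⁹) = 4.254×10⁻¹⁹ J.
Energy delivered: (35.7 mW)(65.2 s) = 2.328 J.
Photons incident: 2.328 / 4.254×10⁻¹⁹ = 5.472×10¹⁸, i.e. 5.472×10¹⁸/6.022×10²³ = 9.087×10⁻⁶ mol.
Photons absorbed: 0.162 × 9.087×10⁻⁶ = 1.472×10⁻⁶ mol.
Product: Φ × n_abs = 0.750 × 1.472×10⁻⁶ = 1.104×10⁻⁶ mol.
As a count: 1.104×10⁻⁶ × 6.022×10²³ = 6.6×10¹⁷.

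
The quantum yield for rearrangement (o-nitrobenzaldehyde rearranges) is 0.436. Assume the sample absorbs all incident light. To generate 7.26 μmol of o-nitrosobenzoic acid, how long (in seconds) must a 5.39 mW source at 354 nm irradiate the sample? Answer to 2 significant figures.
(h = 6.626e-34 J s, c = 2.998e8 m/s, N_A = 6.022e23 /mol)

t ≈ 1000 s

Product: 7.26 μmol = 7.26e-6 mol.
Photons that must be absorbed: 7.26e-6 / 0.436 = 1.665e-5 mol.
Photon energy: hc/λ = 5.612e-19 J; per mole, 3.380e5 J mol⁻¹.
Energy required: 1.665e-5 × 3.380e5 = 5.628 J.
Time: 5.628 J / 0.00539 W = 1000 s.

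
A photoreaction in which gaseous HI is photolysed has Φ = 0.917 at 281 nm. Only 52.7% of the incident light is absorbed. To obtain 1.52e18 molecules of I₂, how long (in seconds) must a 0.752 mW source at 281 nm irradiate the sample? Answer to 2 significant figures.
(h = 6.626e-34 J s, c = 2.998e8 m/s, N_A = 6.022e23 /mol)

Product: 1.52e18 / 6.022e23 = 2.524e-6 mol.
Photons that must be absorbed: 2.524e-6 / 0.917 = 2.752e-6 mol.
Incident photons needed: 2.752e-6 / 0.527 = 5.222e-6 mol.
Photon energy: hc/λ = 7.069e-19 J; per mole, 4.257e5 J mol⁻¹.
Energy required: 5.222e-6 × 4.257e5 = 2.223 J.
Time: 2.223 J / 0.000752 W = 3000 s.

t ≈ 3000 s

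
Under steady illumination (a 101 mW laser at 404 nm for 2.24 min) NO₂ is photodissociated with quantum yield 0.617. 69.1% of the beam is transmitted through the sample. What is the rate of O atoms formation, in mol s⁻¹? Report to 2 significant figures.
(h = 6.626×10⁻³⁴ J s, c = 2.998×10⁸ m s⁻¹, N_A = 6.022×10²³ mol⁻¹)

6.5×10⁻⁸ mol s⁻¹

Photon energy at 404 nm: hc/λ = (6.626×10⁻³⁴)(2.998×10⁸)/(404×10⁻⁹) = 4.917×10⁻¹⁹ J.
Energy delivered: (101 mW)(134.4 s) = 13.57 J.
Photons incident: 13.57 / 4.917×10⁻¹⁹ = 2.760×10¹⁹, i.e. 2.760×10¹⁹/6.022×10²³ = 4.583×10⁻⁵ mol.
Fraction absorbed: 1 − 69.1/100 = 0.3090.
Photons absorbed: 0.3090 × 4.583×10⁻⁵ = 1.416×10⁻⁵ mol.
Product formed: 0.617 × 1.416×10⁻⁵ = 8.737×10⁻⁶ mol.
Rate: 8.737×10⁻⁶ / 134.4 s = 6.5×10⁻⁸ mol s⁻¹.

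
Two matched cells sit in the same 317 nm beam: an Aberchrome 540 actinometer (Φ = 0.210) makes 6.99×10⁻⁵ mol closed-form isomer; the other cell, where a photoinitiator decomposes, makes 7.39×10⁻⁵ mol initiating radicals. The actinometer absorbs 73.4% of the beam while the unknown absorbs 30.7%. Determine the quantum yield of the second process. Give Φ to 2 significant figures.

Φ = 0.53

Photons absorbed by the actinometer: 6.99×10⁻⁵ / 0.210 = 3.329×10⁻⁴ mol.
Incident flux: 3.329×10⁻⁴ / 0.734 = 4.535×10⁻⁴ einstein.
Absorbed by unknown: 0.307 × 4.535×10⁻⁴ = 1.392×10⁻⁴ mol.
Φ(unknown) = 7.39×10⁻⁵ / 1.392×10⁻⁴ = 0.53.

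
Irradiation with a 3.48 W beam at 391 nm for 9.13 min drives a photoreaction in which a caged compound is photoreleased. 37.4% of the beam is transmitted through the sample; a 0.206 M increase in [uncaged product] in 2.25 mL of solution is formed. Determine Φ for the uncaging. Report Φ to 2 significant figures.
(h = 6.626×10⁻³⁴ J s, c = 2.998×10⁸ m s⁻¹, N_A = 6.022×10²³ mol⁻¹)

Φ = 0.12

Product: (0.206 M)(0.00225 L) = 4.635×10⁻⁴ mol.
Photon energy at 391 nm: hc/λ = (6.626×10⁻³⁴)(2.998×10⁸)/(391×10⁻⁹) = 5.080×10⁻¹⁹ J.
Energy delivered: (3.48 W)(547.8 s) = 1906 J.
Photons incident: 1906 / 5.080×10⁻¹⁹ = 3.752×10²¹, i.e. 3.752×10²¹/6.022×10²³ = 0.006230 mol.
Fraction absorbed: 1 − 37.4/100 = 0.6260.
Photons absorbed: 0.6260 × 0.006230 = 0.003900 mol.
Φ = 4.635×10⁻⁴ mol / 0.003900 mol photons = 0.12.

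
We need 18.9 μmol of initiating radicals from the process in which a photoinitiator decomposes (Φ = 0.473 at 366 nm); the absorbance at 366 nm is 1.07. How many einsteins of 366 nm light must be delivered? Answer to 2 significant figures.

Product: 18.9 μmol = 1.89e-5 mol.
Photons that must be absorbed: 1.89e-5 / 0.473 = 3.996e-5 mol.
Fraction absorbed: 1 − 10^(−1.07) = 0.9149.
Incident photons needed: 3.996e-5 / 0.9149 = 4.368e-5 mol.

4.4e-5 einstein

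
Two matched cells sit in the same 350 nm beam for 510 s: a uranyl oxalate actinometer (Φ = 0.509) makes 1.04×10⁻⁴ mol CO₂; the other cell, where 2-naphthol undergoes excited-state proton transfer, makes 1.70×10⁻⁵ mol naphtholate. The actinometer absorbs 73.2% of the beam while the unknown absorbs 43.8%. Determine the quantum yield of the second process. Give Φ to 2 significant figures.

Photons absorbed by the actinometer: 1.04×10⁻⁴ / 0.509 = 2.043×10⁻⁴ mol.
Incident flux: 2.043×10⁻⁴ / 0.732 = 2.791×10⁻⁴ einstein.
Absorbed by unknown: 0.438 × 2.791×10⁻⁴ = 1.222×10⁻⁴ mol.
Φ(unknown) = 1.70×10⁻⁵ / 1.222×10⁻⁴ = 0.14.

Φ = 0.14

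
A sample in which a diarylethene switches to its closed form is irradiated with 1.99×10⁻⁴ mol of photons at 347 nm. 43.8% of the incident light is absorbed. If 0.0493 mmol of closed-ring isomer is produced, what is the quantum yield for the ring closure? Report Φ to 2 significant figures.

Product: 0.0493 mmol = 4.93×10⁻⁵ mol.
Photons absorbed: 0.438 × 1.99×10⁻⁴ = 8.716×10⁻⁵ mol.
Φ = 4.93×10⁻⁵ mol / 8.716×10⁻⁵ mol photons = 0.57.

Φ = 0.57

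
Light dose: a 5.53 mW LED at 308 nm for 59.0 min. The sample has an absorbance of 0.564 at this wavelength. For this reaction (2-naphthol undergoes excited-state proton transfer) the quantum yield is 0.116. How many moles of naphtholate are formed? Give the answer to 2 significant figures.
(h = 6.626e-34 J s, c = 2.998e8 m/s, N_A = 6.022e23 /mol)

4.3e-6 mol

Photon energy at 308 nm: hc/λ = (6.626e-34)(2.998e8)/(308e-9) = 6.450e-19 J.
Energy delivered: (5.53 mW)(3540 s) = 19.58 J.
Photons incident: 19.58 / 6.450e-19 = 3.036e19, i.e. 3.036e19/6.022e23 = 5.042e-5 mol.
Fraction absorbed: 1 − 10^(−0.564) = 0.7271.
Photons absorbed: 0.7271 × 5.042e-5 = 3.666e-5 mol.
Product: Φ × n_abs = 0.116 × 3.666e-5 = 4.253e-6 mol.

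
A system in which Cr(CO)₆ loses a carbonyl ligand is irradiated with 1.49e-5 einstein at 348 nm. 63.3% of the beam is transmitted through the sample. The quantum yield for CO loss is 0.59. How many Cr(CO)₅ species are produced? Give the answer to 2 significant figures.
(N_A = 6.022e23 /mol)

Fraction absorbed: 1 − 63.3/100 = 0.3670.
Photons absorbed: 0.3670 × 1.49e-5 = 5.468e-6 mol.
Product: Φ × n_abs = 0.59 × 5.468e-6 = 3.226e-6 mol.
As a count: 3.226e-6 × 6.022e23 = 1.9e18.

1.9e18 species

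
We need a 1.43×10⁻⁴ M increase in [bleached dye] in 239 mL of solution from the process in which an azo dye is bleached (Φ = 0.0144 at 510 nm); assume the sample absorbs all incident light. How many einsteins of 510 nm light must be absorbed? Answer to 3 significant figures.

0.00237 einstein

Product: (1.43×10⁻⁴ M)(0.239 L) = 3.418×10⁻⁵ mol.
Photons that must be absorbed: 3.418×10⁻⁵ / 0.0144 = 0.002374 mol.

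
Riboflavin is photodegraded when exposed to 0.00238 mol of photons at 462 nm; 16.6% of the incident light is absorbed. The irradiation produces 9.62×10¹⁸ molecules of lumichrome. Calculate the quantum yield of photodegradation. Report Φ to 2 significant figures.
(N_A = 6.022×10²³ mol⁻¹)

Φ = 0.040

Product: 9.62×10¹⁸ / 6.022×10²³ = 1.597×10⁻⁵ mol.
Photons absorbed: 0.166 × 0.00238 = 3.951×10⁻⁴ mol.
Φ = 1.597×10⁻⁵ mol / 3.951×10⁻⁴ mol photons = 0.040.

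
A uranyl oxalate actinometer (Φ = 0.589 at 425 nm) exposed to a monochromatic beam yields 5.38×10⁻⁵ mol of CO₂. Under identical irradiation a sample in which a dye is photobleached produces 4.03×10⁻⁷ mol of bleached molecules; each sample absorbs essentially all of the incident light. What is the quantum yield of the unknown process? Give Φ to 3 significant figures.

Photons absorbed by the actinometer: 5.38×10⁻⁵ / 0.589 = 9.134×10⁻⁵ mol.
Φ(unknown) = 4.03×10⁻⁷ / 9.134×10⁻⁵ = 0.00441.

Φ = 0.00441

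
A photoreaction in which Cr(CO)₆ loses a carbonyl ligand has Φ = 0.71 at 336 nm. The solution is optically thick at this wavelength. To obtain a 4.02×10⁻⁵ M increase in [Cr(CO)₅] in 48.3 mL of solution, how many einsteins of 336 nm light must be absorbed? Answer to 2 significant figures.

2.7×10⁻⁶ einstein

Product: (4.02×10⁻⁵ M)(0.0483 L) = 1.942×10⁻⁶ mol.
Photons that must be absorbed: 1.942×10⁻⁶ / 0.71 = 2.735×10⁻⁶ mol.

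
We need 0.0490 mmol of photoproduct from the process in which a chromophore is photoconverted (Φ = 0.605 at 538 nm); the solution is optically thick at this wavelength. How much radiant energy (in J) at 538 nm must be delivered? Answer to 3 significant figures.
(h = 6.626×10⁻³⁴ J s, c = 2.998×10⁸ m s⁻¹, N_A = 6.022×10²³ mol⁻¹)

18.0 J

Product: 0.0490 mmol = 4.90×10⁻⁵ mol.
Photons that must be absorbed: 4.90×10⁻⁵ / 0.605 = 8.099×10⁻⁵ mol.
Photon energy: hc/λ = 3.692×10⁻¹⁹ J; per mole, 2.223×10⁵ J mol⁻¹.
Energy required: 8.099×10⁻⁵ × 2.223×10⁵ = 18.0 J.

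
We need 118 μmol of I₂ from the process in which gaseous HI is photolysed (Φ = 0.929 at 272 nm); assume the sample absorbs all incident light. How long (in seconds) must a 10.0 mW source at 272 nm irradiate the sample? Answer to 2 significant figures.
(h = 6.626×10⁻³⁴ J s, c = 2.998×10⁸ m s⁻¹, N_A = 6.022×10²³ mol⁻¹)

Product: 118 μmol = 1.18×10⁻⁴ mol.
Photons that must be absorbed: 1.18×10⁻⁴ / 0.929 = 1.270×10⁻⁴ mol.
Photon energy: hc/λ = 7.303×10⁻¹⁹ J; per mole, 4.398×10⁵ J mol⁻¹.
Energy required: 1.270×10⁻⁴ × 4.398×10⁵ = 55.85 J.
Time: 55.85 J / 0.01 W = 5600 s.

t ≈ 5600 s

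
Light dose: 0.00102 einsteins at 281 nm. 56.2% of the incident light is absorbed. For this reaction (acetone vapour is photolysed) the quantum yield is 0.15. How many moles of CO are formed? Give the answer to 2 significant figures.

8.6×10⁻⁵ mol

Photons absorbed: 0.562 × 0.00102 = 5.732×10⁻⁴ mol.
Product: Φ × n_abs = 0.15 × 5.732×10⁻⁴ = 8.598×10⁻⁵ mol.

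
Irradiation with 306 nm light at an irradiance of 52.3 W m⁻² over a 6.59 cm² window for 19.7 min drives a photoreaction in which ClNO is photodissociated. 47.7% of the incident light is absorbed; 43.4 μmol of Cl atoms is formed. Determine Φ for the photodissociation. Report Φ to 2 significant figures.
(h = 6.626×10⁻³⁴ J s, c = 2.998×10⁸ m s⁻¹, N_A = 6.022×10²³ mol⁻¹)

Φ = 0.87

Product: 43.4 μmol = 4.34×10⁻⁵ mol.
Photon energy at 306 nm: hc/λ = (6.626×10⁻³⁴)(2.998×10⁸)/(306×10⁻⁹) = 6.492×10⁻¹⁹ J.
Energy delivered: (52.3 W m⁻²)(6.59×10⁻⁴ m²)(1182 s) = 40.74 J.
Photons incident: 40.74 / 6.492×10⁻¹⁹ = 6.275×10¹⁹, i.e. 6.275×10¹⁹/6.022×10²³ = 1.042×10⁻⁴ mol.
Photons absorbed: 0.477 × 1.042×10⁻⁴ = 4.970×10⁻⁵ mol.
Φ = 4.34×10⁻⁵ mol / 4.970×10⁻⁵ mol photons = 0.87.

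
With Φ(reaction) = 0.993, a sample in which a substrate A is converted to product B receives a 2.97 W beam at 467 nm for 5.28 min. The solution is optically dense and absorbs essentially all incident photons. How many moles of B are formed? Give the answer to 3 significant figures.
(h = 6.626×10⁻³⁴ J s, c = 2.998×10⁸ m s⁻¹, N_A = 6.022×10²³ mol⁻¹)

Photon energy at 467 nm: hc/λ = (6.626×10⁻³⁴)(2.998×10⁸)/(467×10⁻⁹) = 4.254×10⁻¹⁹ J.
Energy delivered: (2.97 W)(316.8 s) = 940.9 J.
Photons incident: 940.9 / 4.254×10⁻¹⁹ = 2.212×10²¹, i.e. 2.212×10²¹/6.022×10²³ = 0.003673 mol.
Product: Φ × n_abs = 0.993 × 0.003673 = 0.003647 mol.

0.00365 mol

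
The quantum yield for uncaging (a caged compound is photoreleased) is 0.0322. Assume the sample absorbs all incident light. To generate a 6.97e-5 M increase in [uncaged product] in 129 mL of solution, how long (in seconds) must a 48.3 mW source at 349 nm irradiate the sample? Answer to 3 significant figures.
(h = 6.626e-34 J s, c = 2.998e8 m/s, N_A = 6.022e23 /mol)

Product: (6.97e-5 M)(0.129 L) = 8.991e-6 mol.
Photons that must be absorbed: 8.991e-6 / 0.0322 = 2.792e-4 mol.
Photon energy: hc/λ = 5.692e-19 J; per mole, 3.428e5 J mol⁻¹.
Energy required: 2.792e-4 × 3.428e5 = 95.71 J.
Time: 95.71 J / 0.0483 W = 1980 s.

t ≈ 1980 s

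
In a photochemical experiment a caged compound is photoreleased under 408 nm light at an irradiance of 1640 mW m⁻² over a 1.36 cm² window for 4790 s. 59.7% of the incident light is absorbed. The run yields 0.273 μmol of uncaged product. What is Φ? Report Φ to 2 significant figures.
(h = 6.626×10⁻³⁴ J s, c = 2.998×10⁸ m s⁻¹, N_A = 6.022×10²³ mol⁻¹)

Product: 0.273 μmol = 2.73×10⁻⁷ mol.
Photon energy at 408 nm: hc/λ = (6.626×10⁻³⁴)(2.998×10⁸)/(408×10⁻⁹) = 4.869×10⁻¹⁹ J.
Energy delivered: (1640 mW m⁻²)(1.36×10⁻⁴ m²)(4790 s) = 1.068 J.
Photons incident: 1.068 / 4.869×10⁻¹⁹ = 2.193×10¹⁸, i.e. 2.193×10¹⁸/6.022×10²³ = 3.642×10⁻⁶ mol.
Photons absorbed: 0.597 × 3.642×10⁻⁶ = 2.174×10⁻⁶ mol.
Φ = 2.73×10⁻⁷ mol / 2.174×10⁻⁶ mol photons = 0.13.

Φ = 0.13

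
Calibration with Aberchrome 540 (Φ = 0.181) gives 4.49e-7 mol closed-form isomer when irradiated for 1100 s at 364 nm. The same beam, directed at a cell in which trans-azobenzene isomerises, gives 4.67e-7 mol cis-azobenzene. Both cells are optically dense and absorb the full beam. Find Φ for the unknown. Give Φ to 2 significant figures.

Photons absorbed by the actinometer: 4.49e-7 / 0.181 = 2.481e-6 mol.
Φ(unknown) = 4.67e-7 / 2.481e-6 = 0.19.

Φ = 0.19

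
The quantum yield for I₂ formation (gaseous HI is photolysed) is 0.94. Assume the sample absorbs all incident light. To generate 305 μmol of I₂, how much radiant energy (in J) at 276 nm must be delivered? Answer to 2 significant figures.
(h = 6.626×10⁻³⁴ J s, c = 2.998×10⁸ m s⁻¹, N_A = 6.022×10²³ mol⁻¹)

Product: 305 μmol = 3.05×10⁻⁴ mol.
Photons that must be absorbed: 3.05×10⁻⁴ / 0.94 = 3.245×10⁻⁴ mol.
Photon energy: hc/λ = 7.197×10⁻¹⁹ J; per mole, 4.334×10⁵ J mol⁻¹.
Energy required: 3.245×10⁻⁴ × 4.334×10⁵ = 140 J.

140 J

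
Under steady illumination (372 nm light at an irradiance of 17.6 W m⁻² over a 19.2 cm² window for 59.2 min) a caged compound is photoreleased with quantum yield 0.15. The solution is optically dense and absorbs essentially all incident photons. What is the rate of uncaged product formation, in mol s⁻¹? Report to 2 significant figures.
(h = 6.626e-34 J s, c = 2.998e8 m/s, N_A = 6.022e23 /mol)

1.6e-8 mol s⁻¹

Photon energy at 372 nm: hc/λ = (6.626e-34)(2.998e8)/(372e-9) = 5.340e-19 J.
Energy delivered: (17.6 W m⁻²)(19.2e-4 m²)(3552 s) = 120.0 J.
Photons incident: 120.0 / 5.340e-19 = 2.247e20, i.e. 2.247e20/6.022e23 = 3.731e-4 mol.
Product formed: 0.15 × 3.731e-4 = 5.597e-5 mol.
Rate: 5.597e-5 / 3552 s = 1.6e-8 mol s⁻¹.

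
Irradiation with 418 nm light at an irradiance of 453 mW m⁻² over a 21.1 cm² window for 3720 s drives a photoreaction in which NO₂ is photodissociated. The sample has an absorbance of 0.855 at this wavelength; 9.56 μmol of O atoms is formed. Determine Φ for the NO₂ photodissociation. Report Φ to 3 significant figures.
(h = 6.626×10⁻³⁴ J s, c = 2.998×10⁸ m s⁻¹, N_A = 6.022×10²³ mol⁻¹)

Φ = 0.894

Product: 9.56 μmol = 9.56×10⁻⁶ mol.
Photon energy at 418 nm: hc/λ = (6.626×10⁻³⁴)(2.998×10⁸)/(418×10⁻⁹) = 4.752×10⁻¹⁹ J.
Energy delivered: (453 mW m⁻²)(21.1×10⁻⁴ m²)(3720 s) = 3.556 J.
Photons incident: 3.556 / 4.752×10⁻¹⁹ = 7.483×10¹⁸, i.e. 7.483×10¹⁸/6.022×10²³ = 1.243×10⁻⁵ mol.
Fraction absorbed: 1 − 10^(−0.855) = 0.8604.
Photons absorbed: 0.8604 × 1.243×10⁻⁵ = 1.069×10⁻⁵ mol.
Φ = 9.56×10⁻⁶ mol / 1.069×10⁻⁵ mol photons = 0.894.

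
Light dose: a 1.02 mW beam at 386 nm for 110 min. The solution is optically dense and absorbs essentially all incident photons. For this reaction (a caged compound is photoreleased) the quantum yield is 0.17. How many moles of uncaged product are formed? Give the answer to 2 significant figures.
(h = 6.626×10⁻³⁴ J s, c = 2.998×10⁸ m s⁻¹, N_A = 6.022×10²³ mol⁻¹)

Photon energy at 386 nm: hc/λ = (6.626×10⁻³⁴)(2.998×10⁸)/(386×10⁻⁹) = 5.146×10⁻¹⁹ J.
Energy delivered: (1.02 mW)(6600 s) = 6.732 J.
Photons incident: 6.732 / 5.146×10⁻¹⁹ = 1.308×10¹⁹, i.e. 1.308×10¹⁹/6.022×10²³ = 2.172×10⁻⁵ mol.
Product: Φ × n_abs = 0.17 × 2.172×10⁻⁵ = 3.692×10⁻⁶ mol.

3.7×10⁻⁶ mol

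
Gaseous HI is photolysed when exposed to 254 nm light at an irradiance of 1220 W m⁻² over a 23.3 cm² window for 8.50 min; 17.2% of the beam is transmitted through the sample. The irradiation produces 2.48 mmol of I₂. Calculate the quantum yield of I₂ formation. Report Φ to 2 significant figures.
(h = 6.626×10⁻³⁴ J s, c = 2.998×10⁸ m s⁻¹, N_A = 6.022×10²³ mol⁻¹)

Product: 2.48 mmol = 0.00248 mol.
Photon energy at 254 nm: hc/λ = (6.626×10⁻³⁴)(2.998×10⁸)/(254×10⁻⁹) = 7.821×10⁻¹⁹ J.
Energy delivered: (1220 W m⁻²)(23.3×10⁻⁴ m²)(510 s) = 1450 J.
Photons incident: 1450 / 7.821×10⁻¹⁹ = 1.854×10²¹, i.e. 1.854×10²¹/6.022×10²³ = 0.003079 mol.
Fraction absorbed: 1 − 17.2/100 = 0.8280.
Photons absorbed: 0.8280 × 0.003079 = 0.002549 mol.
Φ = 0.00248 mol / 0.002549 mol photons = 0.97.

Φ = 0.97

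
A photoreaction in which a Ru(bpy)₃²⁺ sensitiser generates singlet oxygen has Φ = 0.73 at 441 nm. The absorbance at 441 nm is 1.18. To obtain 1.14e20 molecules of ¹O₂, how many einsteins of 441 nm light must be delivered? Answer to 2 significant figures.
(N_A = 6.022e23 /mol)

Product: 1.14e20 / 6.022e23 = 1.893e-4 mol.
Photons that must be absorbed: 1.893e-4 / 0.73 = 2.593e-4 mol.
Fraction absorbed: 1 − 10^(−1.18) = 0.9339.
Incident photons needed: 2.593e-4 / 0.9339 = 2.777e-4 mol.

2.8e-4 einstein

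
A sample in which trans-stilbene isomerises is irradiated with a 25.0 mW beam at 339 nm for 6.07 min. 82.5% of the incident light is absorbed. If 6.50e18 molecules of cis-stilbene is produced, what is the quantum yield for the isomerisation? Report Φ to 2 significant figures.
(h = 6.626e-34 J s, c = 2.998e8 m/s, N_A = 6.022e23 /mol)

Φ = 0.51

Product: 6.50e18 / 6.022e23 = 1.079e-5 mol.
Photon energy at 339 nm: hc/λ = (6.626e-34)(2.998e8)/(339e-9) = 5.860e-19 J.
Energy delivered: (25.0 mW)(364.2 s) = 9.105 J.
Photons incident: 9.105 / 5.860e-19 = 1.554e19, i.e. 1.554e19/6.022e23 = 2.581e-5 mol.
Photons absorbed: 0.825 × 2.581e-5 = 2.129e-5 mol.
Φ = 1.079e-5 mol / 2.129e-5 mol photons = 0.51.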